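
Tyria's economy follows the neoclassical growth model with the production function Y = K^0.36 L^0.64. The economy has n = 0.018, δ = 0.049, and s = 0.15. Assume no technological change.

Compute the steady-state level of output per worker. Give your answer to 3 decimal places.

In steady state, investment equals break-even investment: s·k^α = (n + δ)·k.
Dividing both sides by k: k^(1−α) = s / (n + δ).
k^0.64 = 0.15 / (0.018 + 0.049) = 0.15 / 0.067 = 2.2388
k* = 2.2388^(1/0.64) ≈ 3.5229
y* = (k*)^α = 3.5229^0.36 ≈ 1.5736

y* = 1.574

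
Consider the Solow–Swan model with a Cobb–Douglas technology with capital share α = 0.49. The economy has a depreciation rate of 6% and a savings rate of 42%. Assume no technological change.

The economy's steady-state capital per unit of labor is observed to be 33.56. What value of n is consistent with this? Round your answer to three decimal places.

n ≈ 0.010

At the steady state, Δk = 0, so s·k^α = (n + δ)·k.
So s / (n + δ) = (k*)^(1−α) = 33.56^0.51 = 6.0002.
Therefore n + δ = s / 6.0002 = 0.42 / 6.0002 = 0.0700, so n = 0.0700 − 0.060 = 0.0100.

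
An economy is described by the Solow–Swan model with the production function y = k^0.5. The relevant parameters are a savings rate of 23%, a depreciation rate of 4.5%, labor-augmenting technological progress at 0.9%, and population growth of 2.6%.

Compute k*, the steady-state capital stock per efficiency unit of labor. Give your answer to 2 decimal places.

k* = 8.27

In steady state, investment equals break-even investment: s·k^α = (n + g + δ)·k.
Dividing both sides by k: k^(1−α) = s / (n + g + δ).
k^0.5 = 0.23 / (0.026 + 0.009 + 0.045) = 0.23 / 0.080 = 2.8750
k* = 2.8750^(1/0.5) ≈ 8.2656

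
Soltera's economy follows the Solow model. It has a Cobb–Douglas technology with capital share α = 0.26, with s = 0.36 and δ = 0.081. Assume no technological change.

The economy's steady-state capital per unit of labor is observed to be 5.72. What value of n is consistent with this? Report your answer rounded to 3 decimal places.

n ≈ 0.018

At the steady state, Δk = 0, so s·k^α = (n + δ)·k.
So s / (n + δ) = (k*)^(1−α) = 5.72^0.74 = 3.6347.
Therefore n + δ = s / 3.6347 = 0.36 / 3.6347 = 0.0990, so n = 0.0990 − 0.081 = 0.0180.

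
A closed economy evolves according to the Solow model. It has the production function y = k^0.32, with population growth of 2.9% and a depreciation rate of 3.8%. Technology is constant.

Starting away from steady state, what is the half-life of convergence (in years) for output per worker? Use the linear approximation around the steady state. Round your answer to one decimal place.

t_½ ≈ 15.2 years

Near the steady state the convergence rate is λ = (1 − α)(n + δ).
λ = (1 − 0.32) × 0.067 = 0.68 × 0.067 = 0.04556
Half-life = ln 2 / λ = 0.6931 / 0.04556 ≈ 15.21 years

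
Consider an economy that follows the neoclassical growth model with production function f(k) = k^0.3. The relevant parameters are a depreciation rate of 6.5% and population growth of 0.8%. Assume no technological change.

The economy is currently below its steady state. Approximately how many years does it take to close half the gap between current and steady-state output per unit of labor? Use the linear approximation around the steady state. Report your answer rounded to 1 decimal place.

Near the steady state the convergence rate is λ = (1 − α)(n + δ).
λ = (1 − 0.3) × 0.073 = 0.7 × 0.073 = 0.0511
Half-life = ln 2 / λ = 0.6931 / 0.0511 ≈ 13.56 years

about 13.6 years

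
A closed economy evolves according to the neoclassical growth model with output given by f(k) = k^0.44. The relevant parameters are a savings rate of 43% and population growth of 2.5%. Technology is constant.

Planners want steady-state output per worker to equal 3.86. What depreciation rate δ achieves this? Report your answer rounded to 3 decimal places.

Steady state requires s·f(k) = (n + δ)·k, i.e. s·k^α = (n + δ)·k.
Since y* = [s/(n + δ)]^(α/(1−α)), we have s/(n + δ) = (y*)^((1−α)/α) = 3.86^1.2727 = 5.5789.
Therefore n + δ = s / 5.5789 = 0.43 / 5.5789 = 0.0771, so δ = 0.0771 − 0.025 = 0.0521.

δ ≈ 0.052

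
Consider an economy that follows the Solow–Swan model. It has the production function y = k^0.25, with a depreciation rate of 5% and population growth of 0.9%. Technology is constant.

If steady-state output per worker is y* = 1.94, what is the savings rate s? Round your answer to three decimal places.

s ≈ 0.431

Steady state requires s·f(k) = (n + δ)·k, i.e. s·k^α = (n + δ)·k.
Since y* = [s/(n + δ)]^(α/(1−α)), we have s/(n + δ) = (y*)^((1−α)/α) = 1.94^3 = 7.3014.
Therefore s = 7.3014 × (n + δ) = 7.3014 × 0.059 = 0.4308.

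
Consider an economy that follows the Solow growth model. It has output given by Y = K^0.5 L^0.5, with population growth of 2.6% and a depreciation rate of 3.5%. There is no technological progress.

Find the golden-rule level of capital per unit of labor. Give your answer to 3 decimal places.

k_gold ≈ 67.186

The golden rule sets f'(k) = n + δ, i.e. α·k^(α−1) = n + δ.
So k^(1−α) = α / (n + δ) = 0.5 / 0.061 = 8.1967.
k_gold = 8.1967^(1/0.5) ≈ 67.1859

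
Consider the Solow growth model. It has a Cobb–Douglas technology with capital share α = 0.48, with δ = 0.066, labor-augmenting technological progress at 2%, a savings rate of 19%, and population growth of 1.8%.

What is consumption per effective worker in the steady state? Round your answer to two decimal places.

Steady state requires s·f(k) = (n + g + δ)·k, i.e. s·k^α = (n + g + δ)·k.
Rearranging, k^(1−α) = s / (n + g + δ).
k^0.52 = 0.19 / (0.018 + 0.020 + 0.066) = 0.19 / 0.104 = 1.8269
k* = 1.8269^(1/0.52) ≈ 3.1864
y* = (k*)^α = 3.1864^0.48 ≈ 1.7442
c* = (1 − s)·y* = (1 − 0.19) × 1.7442 ≈ 1.4128

c* ≈ 1.41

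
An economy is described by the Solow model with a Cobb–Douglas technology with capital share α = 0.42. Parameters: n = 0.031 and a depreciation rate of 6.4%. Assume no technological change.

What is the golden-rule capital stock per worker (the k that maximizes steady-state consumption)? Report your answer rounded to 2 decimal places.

The golden rule sets f'(k) = n + δ, i.e. α·k^(α−1) = n + δ.
So k^(1−α) = α / (n + δ) = 0.42 / 0.095 = 4.4211.
k_gold = 4.4211^(1/0.58) ≈ 12.9713

k_gold ≈ 12.97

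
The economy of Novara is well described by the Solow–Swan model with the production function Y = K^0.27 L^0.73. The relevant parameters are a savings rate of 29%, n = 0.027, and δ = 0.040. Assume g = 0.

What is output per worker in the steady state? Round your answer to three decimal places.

Steady state requires s·f(k) = (n + δ)·k, i.e. s·k^α = (n + δ)·k.
Dividing both sides by k: k^(1−α) = s / (n + δ).
k^0.73 = 0.29 / (0.027 + 0.040) = 0.29 / 0.067 = 4.3284
k* = 4.3284^(1/0.73) ≈ 7.4419
y* = (k*)^α = 7.4419^0.27 ≈ 1.7193

y* ≈ 1.719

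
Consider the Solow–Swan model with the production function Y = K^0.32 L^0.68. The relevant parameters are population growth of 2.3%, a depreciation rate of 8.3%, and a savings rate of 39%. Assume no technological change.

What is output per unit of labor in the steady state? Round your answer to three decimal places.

y* ≈ 1.846

In steady state, investment equals break-even investment: s·k^α = (n + δ)·k.
Rearranging, k^(1−α) = s / (n + δ).
k^0.68 = 0.39 / (0.023 + 0.083) = 0.39 / 0.106 = 3.6792
k* = 3.6792^(1/0.68) ≈ 6.7919
y* = (k*)^α = 6.7919^0.32 ≈ 1.8460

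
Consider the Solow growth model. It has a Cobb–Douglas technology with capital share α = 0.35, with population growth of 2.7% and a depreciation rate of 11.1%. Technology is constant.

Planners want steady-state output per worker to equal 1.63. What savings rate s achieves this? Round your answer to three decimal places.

In steady state, investment equals break-even investment: s·k^α = (n + δ)·k.
Since y* = [s/(n + δ)]^(α/(1−α)), we have s/(n + δ) = (y*)^((1−α)/α) = 1.63^1.8571 = 2.4777.
Therefore s = 2.4777 × (n + δ) = 2.4777 × 0.138 = 0.3419.

s ≈ 0.342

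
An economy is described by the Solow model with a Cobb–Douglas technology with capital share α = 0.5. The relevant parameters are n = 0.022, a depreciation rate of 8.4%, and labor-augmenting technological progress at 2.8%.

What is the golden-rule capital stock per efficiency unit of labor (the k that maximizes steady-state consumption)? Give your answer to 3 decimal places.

The golden rule sets f'(k) = n + g + δ, i.e. α·k^(α−1) = n + g + δ.
So k^(1−α) = α / (n + g + δ) = 0.5 / 0.134 = 3.7313.
k_gold = 3.7313^(1/0.5) ≈ 13.9226

k_gold ≈ 13.923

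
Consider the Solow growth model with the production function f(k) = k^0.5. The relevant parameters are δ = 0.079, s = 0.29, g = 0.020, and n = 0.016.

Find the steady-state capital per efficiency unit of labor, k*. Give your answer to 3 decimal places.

k* = 6.359

Steady state requires s·f(k) = (n + g + δ)·k, i.e. s·k^α = (n + g + δ)·k.
Rearranging, k^(1−α) = s / (n + g + δ).
k^0.5 = 0.29 / (0.016 + 0.020 + 0.079) = 0.29 / 0.115 = 2.5217
k* = 2.5217^(1/0.5) ≈ 6.3590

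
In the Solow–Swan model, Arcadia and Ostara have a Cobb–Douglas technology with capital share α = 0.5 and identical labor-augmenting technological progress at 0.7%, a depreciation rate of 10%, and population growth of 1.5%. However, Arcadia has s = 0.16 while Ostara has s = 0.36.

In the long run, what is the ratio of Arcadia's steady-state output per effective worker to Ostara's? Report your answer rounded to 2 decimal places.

ratio ≈ 0.44

Steady-state y* = [s/(n + g + δ)]^(α/(1−α)), so the ratio is [ (s_A/(n + g + δ)_A) / (s_O/(n + g + δ)_O) ]^1.
s_A/(n + g + δ)_A = 0.16/0.122 = 1.3115; s_O/(n + g + δ)_O = 0.36/0.122 = 2.9508.
Ratio = (1.3115/2.9508)^1 = 0.4445^1 ≈ 0.4445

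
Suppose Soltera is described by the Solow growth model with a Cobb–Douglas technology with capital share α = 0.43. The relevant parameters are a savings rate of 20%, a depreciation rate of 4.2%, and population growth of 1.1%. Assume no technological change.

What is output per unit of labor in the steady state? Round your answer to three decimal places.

y* = 2.723

In steady state, investment equals break-even investment: s·k^α = (n + δ)·k.
Dividing both sides by k: k^(1−α) = s / (n + δ).
k^0.57 = 0.20 / (0.011 + 0.042) = 0.20 / 0.053 = 3.7736
k* = 3.7736^(1/0.57) ≈ 10.2767
y* = (k*)^α = 10.2767^0.43 ≈ 2.7233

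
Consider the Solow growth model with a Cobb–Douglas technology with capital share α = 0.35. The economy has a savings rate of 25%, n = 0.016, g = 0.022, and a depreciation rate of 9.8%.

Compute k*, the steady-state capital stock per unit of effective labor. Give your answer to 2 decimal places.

k* ≈ 2.55

At the steady state, Δk = 0, so s·k^α = (n + g + δ)·k.
Rearranging, k^(1−α) = s / (n + g + δ).
k^0.65 = 0.25 / (0.016 + 0.022 + 0.098) = 0.25 / 0.136 = 1.8382
k* = 1.8382^(1/0.65) ≈ 2.5513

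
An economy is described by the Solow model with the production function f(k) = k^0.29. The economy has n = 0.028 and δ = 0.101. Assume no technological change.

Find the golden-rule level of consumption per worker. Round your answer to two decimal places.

c_gold ≈ 0.99

At the golden rule, f'(k) = n + δ, so α·k^(α−1) = n + δ and k_gold = (α/(n + δ))^(1/(1−α)).
k_gold = (0.29/0.129)^(1/0.71) = 2.2481^1.4085 ≈ 3.1299
c_gold = f(k_gold) − (n + δ)·k_gold = 1.3922 − 0.129×3.1299 ≈ 0.9884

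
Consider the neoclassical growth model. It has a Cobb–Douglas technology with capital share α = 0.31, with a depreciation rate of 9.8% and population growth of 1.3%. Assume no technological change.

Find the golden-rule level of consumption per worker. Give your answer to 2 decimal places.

At the golden rule, f'(k) = n + δ, so α·k^(α−1) = n + δ and k_gold = (α/(n + δ))^(1/(1−α)).
k_gold = (0.31/0.111)^(1/0.69) = 2.7928^1.4493 ≈ 4.4304
c_gold = f(k_gold) − (n + δ)·k_gold = 1.5863 − 0.111×4.4304 ≈ 1.0945

c_gold ≈ 1.09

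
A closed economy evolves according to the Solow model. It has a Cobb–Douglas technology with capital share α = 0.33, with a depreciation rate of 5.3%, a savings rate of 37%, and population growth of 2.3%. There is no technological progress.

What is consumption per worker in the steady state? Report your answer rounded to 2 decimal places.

c* = 1.37

At the steady state, Δk = 0, so s·k^α = (n + δ)·k.
Rearranging, k^(1−α) = s / (n + δ).
k^0.67 = 0.37 / (0.023 + 0.053) = 0.37 / 0.076 = 4.8684
k* = 4.8684^(1/0.67) ≈ 10.6157
y* = (k*)^α = 10.6157^0.33 ≈ 2.1805
c* = (1 − s)·y* = (1 − 0.37) × 2.1805 ≈ 1.3737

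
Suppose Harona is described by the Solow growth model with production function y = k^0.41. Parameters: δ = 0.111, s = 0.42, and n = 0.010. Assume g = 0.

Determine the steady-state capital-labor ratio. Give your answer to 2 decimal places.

At the steady state, Δk = 0, so s·k^α = (n + δ)·k.
Rearranging, k^(1−α) = s / (n + δ).
k^0.59 = 0.42 / (0.010 + 0.111) = 0.42 / 0.121 = 3.4711
k* = 3.4711^(1/0.59) ≈ 8.2423

k* = 8.24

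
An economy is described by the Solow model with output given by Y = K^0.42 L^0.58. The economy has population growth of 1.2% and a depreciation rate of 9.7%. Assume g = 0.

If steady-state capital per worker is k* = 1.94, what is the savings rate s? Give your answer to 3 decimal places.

Steady state requires s·f(k) = (n + δ)·k, i.e. s·k^α = (n + δ)·k.
So s / (n + δ) = (k*)^(1−α) = 1.94^0.58 = 1.4687.
Therefore s = 1.4687 × (n + δ) = 1.4687 × 0.109 = 0.1601.

s ≈ 0.160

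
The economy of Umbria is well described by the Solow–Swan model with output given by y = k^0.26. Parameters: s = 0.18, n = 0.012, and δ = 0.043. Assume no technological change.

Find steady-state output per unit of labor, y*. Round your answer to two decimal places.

At the steady state, Δk = 0, so s·k^α = (n + δ)·k.
Dividing both sides by k: k^(1−α) = s / (n + δ).
k^0.74 = 0.18 / (0.012 + 0.043) = 0.18 / 0.055 = 3.2727
k* = 3.2727^(1/0.74) ≈ 4.9639
y* = (k*)^α = 4.9639^0.26 ≈ 1.5167

y* = 1.52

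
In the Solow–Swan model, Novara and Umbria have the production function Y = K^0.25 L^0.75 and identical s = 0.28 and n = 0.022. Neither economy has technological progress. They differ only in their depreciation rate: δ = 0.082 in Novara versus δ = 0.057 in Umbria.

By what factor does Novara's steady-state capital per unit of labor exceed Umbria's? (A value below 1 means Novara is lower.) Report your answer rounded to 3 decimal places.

Steady-state k* = [s/(n + δ)]^(1/(1−α)), so the ratio is [ (s_N/(n + δ)_N) / (s_U/(n + δ)_U) ]^1.3333.
s_N/(n + δ)_N = 0.28/0.104 = 2.6923; s_U/(n + δ)_U = 0.28/0.079 = 3.5443.
Ratio = (2.6923/3.5443)^1.3333 = 0.7596^1.3333 ≈ 0.6931

k*_N / k*_U ≈ 0.693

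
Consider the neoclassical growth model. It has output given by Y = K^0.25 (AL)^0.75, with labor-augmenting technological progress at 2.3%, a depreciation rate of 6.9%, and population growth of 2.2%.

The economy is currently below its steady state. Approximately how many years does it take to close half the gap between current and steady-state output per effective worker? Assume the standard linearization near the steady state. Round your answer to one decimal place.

Near the steady state the convergence rate is λ = (1 − α)(n + g + δ).
λ = (1 − 0.25) × 0.114 = 0.75 × 0.114 = 0.0855
Half-life = ln 2 / λ = 0.6931 / 0.0855 ≈ 8.11 years

half-life ≈ 8.1 years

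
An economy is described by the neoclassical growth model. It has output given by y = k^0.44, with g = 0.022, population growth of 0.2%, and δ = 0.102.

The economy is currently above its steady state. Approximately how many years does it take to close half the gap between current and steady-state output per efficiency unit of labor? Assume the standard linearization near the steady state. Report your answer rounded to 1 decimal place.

Near the steady state the convergence rate is λ = (1 − α)(n + g + δ).
λ = (1 − 0.44) × 0.126 = 0.56 × 0.126 = 0.07056
Half-life = ln 2 / λ = 0.6931 / 0.07056 ≈ 9.82 years

about 9.8 years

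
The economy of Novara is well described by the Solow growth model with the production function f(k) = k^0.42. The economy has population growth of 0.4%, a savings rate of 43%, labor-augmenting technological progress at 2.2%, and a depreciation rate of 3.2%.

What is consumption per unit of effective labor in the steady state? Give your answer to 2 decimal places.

c* ≈ 2.43

In steady state, investment equals break-even investment: s·k^α = (n + g + δ)·k.
Rearranging, k^(1−α) = s / (n + g + δ).
k^0.58 = 0.43 / (0.004 + 0.022 + 0.032) = 0.43 / 0.058 = 7.4138
k* = 7.4138^(1/0.58) ≈ 31.6279
y* = (k*)^α = 31.6279^0.42 ≈ 4.2661
c* = (1 − s)·y* = (1 − 0.43) × 4.2661 ≈ 2.4317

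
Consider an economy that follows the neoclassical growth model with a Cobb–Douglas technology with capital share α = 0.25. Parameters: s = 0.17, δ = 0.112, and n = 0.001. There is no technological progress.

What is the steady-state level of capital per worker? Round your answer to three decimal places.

k* ≈ 1.724

At the steady state, Δk = 0, so s·k^α = (n + δ)·k.
Rearranging, k^(1−α) = s / (n + δ).
k^0.75 = 0.17 / (0.001 + 0.112) = 0.17 / 0.113 = 1.5044
k* = 1.5044^(1/0.75) ≈ 1.7238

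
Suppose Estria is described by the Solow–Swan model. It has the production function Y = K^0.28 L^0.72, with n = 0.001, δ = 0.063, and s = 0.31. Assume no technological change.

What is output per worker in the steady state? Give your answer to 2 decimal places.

y* ≈ 1.85

In steady state, investment equals break-even investment: s·k^α = (n + δ)·k.
Rearranging, k^(1−α) = s / (n + δ).
k^0.72 = 0.31 / (0.001 + 0.063) = 0.31 / 0.064 = 4.8438
k* = 4.8438^(1/0.72) ≈ 8.9464
y* = (k*)^α = 8.9464^0.28 ≈ 1.8470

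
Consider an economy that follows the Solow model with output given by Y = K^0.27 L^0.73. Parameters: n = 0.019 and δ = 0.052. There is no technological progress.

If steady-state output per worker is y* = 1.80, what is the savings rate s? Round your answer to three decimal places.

s ≈ 0.348

At the steady state, Δk = 0, so s·k^α = (n + δ)·k.
Since y* = [s/(n + δ)]^(α/(1−α)), we have s/(n + δ) = (y*)^((1−α)/α) = 1.80^2.7037 = 4.8998.
Therefore s = 4.8998 × (n + δ) = 4.8998 × 0.071 = 0.3479.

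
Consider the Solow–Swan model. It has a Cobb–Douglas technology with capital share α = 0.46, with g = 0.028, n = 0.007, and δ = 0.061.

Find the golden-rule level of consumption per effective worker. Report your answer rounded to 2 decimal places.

At the golden rule, f'(k) = n + g + δ, so α·k^(α−1) = n + g + δ and k_gold = (α/(n + g + δ))^(1/(1−α)).
k_gold = (0.46/0.096)^(1/0.54) = 4.7917^1.8519 ≈ 18.2053
c_gold = f(k_gold) − (n + g + δ)·k_gold = 3.7992 − 0.096×18.2053 ≈ 2.0515

c_gold ≈ 2.05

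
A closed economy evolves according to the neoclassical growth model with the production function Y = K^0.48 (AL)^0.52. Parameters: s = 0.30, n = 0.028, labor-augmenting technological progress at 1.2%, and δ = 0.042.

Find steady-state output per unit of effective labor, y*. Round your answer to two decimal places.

y* ≈ 3.31

In steady state, investment equals break-even investment: s·k^α = (n + g + δ)·k.
Dividing both sides by k: k^(1−α) = s / (n + g + δ).
k^0.52 = 0.30 / (0.028 + 0.012 + 0.042) = 0.30 / 0.082 = 3.6585
k* = 3.6585^(1/0.52) ≈ 12.1137
y* = (k*)^α = 12.1137^0.48 ≈ 3.3111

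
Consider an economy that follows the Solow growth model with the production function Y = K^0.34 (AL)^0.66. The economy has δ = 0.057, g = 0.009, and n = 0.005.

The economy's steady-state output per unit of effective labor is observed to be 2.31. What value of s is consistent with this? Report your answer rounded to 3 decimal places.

In steady state, investment equals break-even investment: s·k^α = (n + g + δ)·k.
Since y* = [s/(n + g + δ)]^(α/(1−α)), we have s/(n + g + δ) = (y*)^((1−α)/α) = 2.31^1.9412 = 5.0798.
Therefore s = 5.0798 × (n + g + δ) = 5.0798 × 0.071 = 0.3607.

s ≈ 0.361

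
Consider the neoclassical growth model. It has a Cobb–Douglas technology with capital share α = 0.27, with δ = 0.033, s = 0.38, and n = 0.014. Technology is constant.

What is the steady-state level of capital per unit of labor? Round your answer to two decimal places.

At the steady state, Δk = 0, so s·k^α = (n + δ)·k.
Dividing both sides by k: k^(1−α) = s / (n + δ).
k^0.73 = 0.38 / (0.014 + 0.033) = 0.38 / 0.047 = 8.0851
k* = 8.0851^(1/0.73) ≈ 17.5148

k* = 17.51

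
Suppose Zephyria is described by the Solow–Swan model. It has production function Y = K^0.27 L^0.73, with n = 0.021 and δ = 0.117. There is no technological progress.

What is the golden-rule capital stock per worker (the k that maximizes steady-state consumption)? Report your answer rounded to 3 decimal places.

k_gold ≈ 2.508

The golden rule sets f'(k) = n + δ, i.e. α·k^(α−1) = n + δ.
So k^(1−α) = α / (n + δ) = 0.27 / 0.138 = 1.9565.
k_gold = 1.9565^(1/0.73) ≈ 2.5078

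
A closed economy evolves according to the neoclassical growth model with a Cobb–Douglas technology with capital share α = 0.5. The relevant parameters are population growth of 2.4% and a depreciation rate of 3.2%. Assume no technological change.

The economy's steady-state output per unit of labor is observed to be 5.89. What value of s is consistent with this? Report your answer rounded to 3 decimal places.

At the steady state, Δk = 0, so s·k^α = (n + δ)·k.
Since y* = [s/(n + δ)]^(α/(1−α)), we have s/(n + δ) = (y*)^((1−α)/α) = 5.89^1 = 5.8900.
Therefore s = 5.8900 × (n + δ) = 5.8900 × 0.056 = 0.3298.

s ≈ 0.330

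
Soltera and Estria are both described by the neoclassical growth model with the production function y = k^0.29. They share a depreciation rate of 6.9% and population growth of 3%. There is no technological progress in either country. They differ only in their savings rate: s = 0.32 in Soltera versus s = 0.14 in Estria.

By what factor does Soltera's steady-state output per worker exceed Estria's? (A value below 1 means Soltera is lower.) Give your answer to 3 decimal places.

ratio ≈ 1.402

Steady-state y* = [s/(n + δ)]^(α/(1−α)), so the ratio is [ (s_S/(n + δ)_S) / (s_E/(n + δ)_E) ]^0.4085.
s_S/(n + δ)_S = 0.32/0.099 = 3.2323; s_E/(n + δ)_E = 0.14/0.099 = 1.4141.
Ratio = (3.2323/1.4141)^0.4085 = 2.2858^0.4085 ≈ 1.4017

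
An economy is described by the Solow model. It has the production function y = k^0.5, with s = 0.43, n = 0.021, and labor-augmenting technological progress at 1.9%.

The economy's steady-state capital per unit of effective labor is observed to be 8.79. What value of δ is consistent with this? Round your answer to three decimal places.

At the steady state, Δk = 0, so s·k^α = (n + g + δ)·k.
So s / (n + g + δ) = (k*)^(1−α) = 8.79^0.5 = 2.9648.
Therefore n + g + δ = s / 2.9648 = 0.43 / 2.9648 = 0.1450, so δ = 0.1450 − 0.040 = 0.1050.

δ ≈ 0.105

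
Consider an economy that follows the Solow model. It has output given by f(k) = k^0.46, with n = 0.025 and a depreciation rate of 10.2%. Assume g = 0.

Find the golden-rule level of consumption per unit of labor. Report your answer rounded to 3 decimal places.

At the golden rule, f'(k) = n + δ, so α·k^(α−1) = n + δ and k_gold = (α/(n + δ))^(1/(1−α)).
k_gold = (0.46/0.127)^(1/0.54) = 3.6220^1.8519 ≈ 10.8422
c_gold = f(k_gold) − (n + δ)·k_gold = 2.9933 − 0.127×10.8422 ≈ 1.6163

c_gold ≈ 1.616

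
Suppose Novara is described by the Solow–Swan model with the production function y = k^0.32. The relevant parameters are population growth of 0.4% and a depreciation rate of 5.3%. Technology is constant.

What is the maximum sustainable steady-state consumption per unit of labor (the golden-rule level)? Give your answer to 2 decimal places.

c_gold ≈ 1.53

At the golden rule, f'(k) = n + δ, so α·k^(α−1) = n + δ and k_gold = (α/(n + δ))^(1/(1−α)).
k_gold = (0.32/0.057)^(1/0.68) = 5.6140^1.4706 ≈ 12.6439
c_gold = f(k_gold) − (n + δ)·k_gold = 2.2522 − 0.057×12.6439 ≈ 1.5315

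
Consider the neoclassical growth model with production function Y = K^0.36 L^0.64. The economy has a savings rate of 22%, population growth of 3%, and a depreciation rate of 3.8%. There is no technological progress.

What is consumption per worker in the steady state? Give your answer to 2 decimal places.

In steady state, investment equals break-even investment: s·k^α = (n + δ)·k.
Dividing both sides by k: k^(1−α) = s / (n + δ).
k^0.64 = 0.22 / (0.030 + 0.038) = 0.22 / 0.068 = 3.2353
k* = 3.2353^(1/0.64) ≈ 6.2624
y* = (k*)^α = 6.2624^0.36 ≈ 1.9356
c* = (1 − s)·y* = (1 − 0.22) × 1.9356 ≈ 1.5098

c* ≈ 1.51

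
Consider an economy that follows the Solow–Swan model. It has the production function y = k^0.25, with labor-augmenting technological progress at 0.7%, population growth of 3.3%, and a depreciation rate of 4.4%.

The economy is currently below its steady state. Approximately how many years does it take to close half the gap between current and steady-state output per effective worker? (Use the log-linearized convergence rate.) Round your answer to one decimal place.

Near the steady state the convergence rate is λ = (1 − α)(n + g + δ).
λ = (1 − 0.25) × 0.084 = 0.75 × 0.084 = 0.0630
Half-life = ln 2 / λ = 0.6931 / 0.0630 ≈ 11.00 years

half-life ≈ 11.0 years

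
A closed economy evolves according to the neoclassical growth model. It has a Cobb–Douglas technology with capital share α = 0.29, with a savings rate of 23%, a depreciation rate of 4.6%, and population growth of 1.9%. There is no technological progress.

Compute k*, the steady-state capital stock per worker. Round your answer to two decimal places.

k* = 5.93

Steady state requires s·f(k) = (n + δ)·k, i.e. s·k^α = (n + δ)·k.
Rearranging, k^(1−α) = s / (n + δ).
k^0.71 = 0.23 / (0.019 + 0.046) = 0.23 / 0.065 = 3.5385
k* = 3.5385^(1/0.71) ≈ 5.9290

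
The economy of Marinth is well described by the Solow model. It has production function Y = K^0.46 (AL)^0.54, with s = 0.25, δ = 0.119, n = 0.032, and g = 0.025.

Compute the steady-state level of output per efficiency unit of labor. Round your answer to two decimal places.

y* = 1.35

At the steady state, Δk = 0, so s·k^α = (n + g + δ)·k.
Dividing both sides by k: k^(1−α) = s / (n + g + δ).
k^0.54 = 0.25 / (0.032 + 0.025 + 0.119) = 0.25 / 0.176 = 1.4205
k* = 1.4205^(1/0.54) ≈ 1.9156
y* = (k*)^α = 1.9156^0.46 ≈ 1.3485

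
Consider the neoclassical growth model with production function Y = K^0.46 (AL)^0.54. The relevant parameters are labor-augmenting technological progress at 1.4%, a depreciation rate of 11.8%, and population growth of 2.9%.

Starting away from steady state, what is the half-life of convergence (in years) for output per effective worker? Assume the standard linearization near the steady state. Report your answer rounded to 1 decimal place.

Near the steady state the convergence rate is λ = (1 − α)(n + g + δ).
λ = (1 − 0.46) × 0.161 = 0.54 × 0.161 = 0.08694
Half-life = ln 2 / λ = 0.6931 / 0.08694 ≈ 7.97 years

half-life ≈ 8.0 years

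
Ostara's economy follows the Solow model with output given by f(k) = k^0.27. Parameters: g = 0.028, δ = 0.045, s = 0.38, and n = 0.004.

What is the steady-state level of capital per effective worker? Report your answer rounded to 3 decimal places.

Steady state requires s·f(k) = (n + g + δ)·k, i.e. s·k^α = (n + g + δ)·k.
Dividing both sides by k: k^(1−α) = s / (n + g + δ).
k^0.73 = 0.38 / (0.004 + 0.028 + 0.045) = 0.38 / 0.077 = 4.9351
k* = 4.9351^(1/0.73) ≈ 8.9068

k* ≈ 8.907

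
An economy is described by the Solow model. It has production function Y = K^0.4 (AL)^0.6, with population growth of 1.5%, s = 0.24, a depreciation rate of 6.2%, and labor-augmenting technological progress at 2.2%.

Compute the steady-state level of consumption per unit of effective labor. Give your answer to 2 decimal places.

c* ≈ 1.37

Steady state requires s·f(k) = (n + g + δ)·k, i.e. s·k^α = (n + g + δ)·k.
Rearranging, k^(1−α) = s / (n + g + δ).
k^0.6 = 0.24 / (0.015 + 0.022 + 0.062) = 0.24 / 0.099 = 2.4242
k* = 2.4242^(1/0.6) ≈ 4.3747
y* = (k*)^α = 4.3747^0.4 ≈ 1.8046
c* = (1 − s)·y* = (1 − 0.24) × 1.8046 ≈ 1.3715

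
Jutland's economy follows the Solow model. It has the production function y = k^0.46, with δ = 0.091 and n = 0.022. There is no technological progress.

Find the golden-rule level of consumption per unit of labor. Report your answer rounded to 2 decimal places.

At the golden rule, f'(k) = n + δ, so α·k^(α−1) = n + δ and k_gold = (α/(n + δ))^(1/(1−α)).
k_gold = (0.46/0.113)^(1/0.54) = 4.0708^1.8519 ≈ 13.4606
c_gold = f(k_gold) − (n + δ)·k_gold = 3.3065 − 0.113×13.4606 ≈ 1.7855

c_gold ≈ 1.79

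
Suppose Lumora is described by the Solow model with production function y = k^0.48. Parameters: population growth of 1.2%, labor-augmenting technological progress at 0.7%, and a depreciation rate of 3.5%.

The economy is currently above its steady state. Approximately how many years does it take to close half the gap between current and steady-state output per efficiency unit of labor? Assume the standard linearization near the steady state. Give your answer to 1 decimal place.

Near the steady state the convergence rate is λ = (1 − α)(n + g + δ).
λ = (1 − 0.48) × 0.054 = 0.52 × 0.054 = 0.02808
Half-life = ln 2 / λ = 0.6931 / 0.02808 ≈ 24.68 years

about 24.7 years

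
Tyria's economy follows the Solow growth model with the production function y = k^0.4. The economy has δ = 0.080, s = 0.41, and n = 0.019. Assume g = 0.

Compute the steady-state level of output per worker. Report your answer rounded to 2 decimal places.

At the steady state, Δk = 0, so s·k^α = (n + δ)·k.
Rearranging, k^(1−α) = s / (n + δ).
k^0.6 = 0.41 / (0.019 + 0.080) = 0.41 / 0.099 = 4.1414
k* = 4.1414^(1/0.6) ≈ 10.6802
y* = (k*)^α = 10.6802^0.4 ≈ 2.5789

y* ≈ 2.58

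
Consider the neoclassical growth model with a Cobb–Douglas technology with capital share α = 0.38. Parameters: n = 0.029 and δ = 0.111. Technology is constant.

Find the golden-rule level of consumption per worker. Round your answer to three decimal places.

At the golden rule, f'(k) = n + δ, so α·k^(α−1) = n + δ and k_gold = (α/(n + δ))^(1/(1−α)).
k_gold = (0.38/0.140)^(1/0.62) = 2.7143^1.6129 ≈ 5.0055
c_gold = f(k_gold) − (n + δ)·k_gold = 1.8441 − 0.140×5.0055 ≈ 1.1433

c_gold ≈ 1.143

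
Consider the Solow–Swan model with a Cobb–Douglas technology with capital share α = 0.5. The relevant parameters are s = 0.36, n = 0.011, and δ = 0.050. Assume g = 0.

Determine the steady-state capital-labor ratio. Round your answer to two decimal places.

k* ≈ 34.83

In steady state, investment equals break-even investment: s·k^α = (n + δ)·k.
Rearranging, k^(1−α) = s / (n + δ).
k^0.5 = 0.36 / (0.011 + 0.050) = 0.36 / 0.061 = 5.9016
k* = 5.9016^(1/0.5) ≈ 34.8289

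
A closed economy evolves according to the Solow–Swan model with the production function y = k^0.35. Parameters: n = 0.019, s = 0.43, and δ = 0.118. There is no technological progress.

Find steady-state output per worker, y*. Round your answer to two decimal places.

At the steady state, Δk = 0, so s·k^α = (n + δ)·k.
Dividing both sides by k: k^(1−α) = s / (n + δ).
k^0.65 = 0.43 / (0.019 + 0.118) = 0.43 / 0.137 = 3.1387
k* = 3.1387^(1/0.65) ≈ 5.8107
y* = (k*)^α = 5.8107^0.35 ≈ 1.8513

y* ≈ 1.85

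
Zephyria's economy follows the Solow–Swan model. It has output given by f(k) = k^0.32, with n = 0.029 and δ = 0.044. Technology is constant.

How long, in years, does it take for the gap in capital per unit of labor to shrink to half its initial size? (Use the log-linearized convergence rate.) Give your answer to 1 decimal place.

Near the steady state the convergence rate is λ = (1 − α)(n + δ).
λ = (1 − 0.32) × 0.073 = 0.68 × 0.073 = 0.04964
Half-life = ln 2 / λ = 0.6931 / 0.04964 ≈ 13.96 years

t_½ ≈ 14.0 years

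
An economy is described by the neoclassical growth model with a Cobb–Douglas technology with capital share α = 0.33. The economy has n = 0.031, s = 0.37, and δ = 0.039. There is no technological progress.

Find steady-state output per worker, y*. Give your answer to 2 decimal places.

y* = 2.27

In steady state, investment equals break-even investment: s·k^α = (n + δ)·k.
Dividing both sides by k: k^(1−α) = s / (n + δ).
k^0.67 = 0.37 / (0.031 + 0.039) = 0.37 / 0.070 = 5.2857
k* = 5.2857^(1/0.67) ≈ 12.0021
y* = (k*)^α = 12.0021^0.33 ≈ 2.2707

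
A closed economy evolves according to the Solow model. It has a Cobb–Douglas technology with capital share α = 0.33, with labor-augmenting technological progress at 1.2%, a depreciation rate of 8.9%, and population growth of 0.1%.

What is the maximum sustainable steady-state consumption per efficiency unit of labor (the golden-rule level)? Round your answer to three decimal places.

c_gold ≈ 1.195

At the golden rule, f'(k) = n + g + δ, so α·k^(α−1) = n + g + δ and k_gold = (α/(n + g + δ))^(1/(1−α)).
k_gold = (0.33/0.102)^(1/0.67) = 3.2353^1.4925 ≈ 5.7683
c_gold = f(k_gold) − (n + g + δ)·k_gold = 1.7830 − 0.102×5.7683 ≈ 1.1946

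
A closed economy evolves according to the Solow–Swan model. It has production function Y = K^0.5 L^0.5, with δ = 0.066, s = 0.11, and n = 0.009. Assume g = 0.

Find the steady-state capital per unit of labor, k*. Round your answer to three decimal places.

k* = 2.151

Steady state requires s·f(k) = (n + δ)·k, i.e. s·k^α = (n + δ)·k.
Dividing both sides by k: k^(1−α) = s / (n + δ).
k^0.5 = 0.11 / (0.009 + 0.066) = 0.11 / 0.075 = 1.4667
k* = 1.4667^(1/0.5) ≈ 2.1512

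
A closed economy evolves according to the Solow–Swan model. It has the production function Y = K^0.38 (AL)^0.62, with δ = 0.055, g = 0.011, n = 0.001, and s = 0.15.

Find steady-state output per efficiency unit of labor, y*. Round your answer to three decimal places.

y* ≈ 1.639

Steady state requires s·f(k) = (n + g + δ)·k, i.e. s·k^α = (n + g + δ)·k.
Rearranging, k^(1−α) = s / (n + g + δ).
k^0.62 = 0.15 / (0.001 + 0.011 + 0.055) = 0.15 / 0.067 = 2.2388
k* = 2.2388^(1/0.62) ≈ 3.6689
y* = (k*)^α = 3.6689^0.38 ≈ 1.6388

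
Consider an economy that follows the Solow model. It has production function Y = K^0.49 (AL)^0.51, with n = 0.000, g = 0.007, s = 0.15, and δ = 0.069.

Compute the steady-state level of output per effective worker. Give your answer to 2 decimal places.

In steady state, investment equals break-even investment: s·k^α = (n + g + δ)·k.
Dividing both sides by k: k^(1−α) = s / (n + g + δ).
k^0.51 = 0.15 / (0.000 + 0.007 + 0.069) = 0.15 / 0.076 = 1.9737
k* = 1.9737^(1/0.51) ≈ 3.7930
y* = (k*)^α = 3.7930^0.49 ≈ 1.9218

y* ≈ 1.92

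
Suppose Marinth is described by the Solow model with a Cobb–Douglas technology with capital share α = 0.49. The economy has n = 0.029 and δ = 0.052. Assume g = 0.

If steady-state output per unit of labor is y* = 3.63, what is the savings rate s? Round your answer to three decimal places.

In steady state, investment equals break-even investment: s·k^α = (n + δ)·k.
Since y* = [s/(n + δ)]^(α/(1−α)), we have s/(n + δ) = (y*)^((1−α)/α) = 3.63^1.0408 = 3.8261.
Therefore s = 3.8261 × (n + δ) = 3.8261 × 0.081 = 0.3099.

s ≈ 0.310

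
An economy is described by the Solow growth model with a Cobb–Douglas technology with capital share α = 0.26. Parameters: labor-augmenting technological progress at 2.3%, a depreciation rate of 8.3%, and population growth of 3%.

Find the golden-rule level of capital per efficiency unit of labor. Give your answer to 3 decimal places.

k_gold ≈ 2.401

The golden rule sets f'(k) = n + g + δ, i.e. α·k^(α−1) = n + g + δ.
So k^(1−α) = α / (n + g + δ) = 0.26 / 0.136 = 1.9118.
k_gold = 1.9118^(1/0.74) ≈ 2.4006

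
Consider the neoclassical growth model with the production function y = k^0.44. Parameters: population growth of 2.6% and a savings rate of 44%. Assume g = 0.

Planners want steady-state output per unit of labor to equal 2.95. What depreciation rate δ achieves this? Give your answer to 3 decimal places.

Steady state requires s·f(k) = (n + δ)·k, i.e. s·k^α = (n + δ)·k.
Since y* = [s/(n + δ)]^(α/(1−α)), we have s/(n + δ) = (y*)^((1−α)/α) = 2.95^1.2727 = 3.9623.
Therefore n + δ = s / 3.9623 = 0.44 / 3.9623 = 0.1110, so δ = 0.1110 − 0.026 = 0.0850.

δ ≈ 0.085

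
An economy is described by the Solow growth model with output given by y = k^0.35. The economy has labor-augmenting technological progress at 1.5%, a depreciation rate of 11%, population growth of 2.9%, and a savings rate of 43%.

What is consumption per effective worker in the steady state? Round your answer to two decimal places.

At the steady state, Δk = 0, so s·k^α = (n + g + δ)·k.
Rearranging, k^(1−α) = s / (n + g + δ).
k^0.65 = 0.43 / (0.029 + 0.015 + 0.110) = 0.43 / 0.154 = 2.7922
k* = 2.7922^(1/0.65) ≈ 4.8537
y* = (k*)^α = 4.8537^0.35 ≈ 1.7383
c* = (1 − s)·y* = (1 − 0.43) × 1.7383 ≈ 0.9908

c* ≈ 0.99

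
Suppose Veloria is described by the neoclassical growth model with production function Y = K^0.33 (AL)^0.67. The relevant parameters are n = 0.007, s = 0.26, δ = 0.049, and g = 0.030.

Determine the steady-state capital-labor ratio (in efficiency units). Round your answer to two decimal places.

k* = 5.21

In steady state, investment equals break-even investment: s·k^α = (n + g + δ)·k.
Dividing both sides by k: k^(1−α) = s / (n + g + δ).
k^0.67 = 0.26 / (0.007 + 0.030 + 0.049) = 0.26 / 0.086 = 3.0233
k* = 3.0233^(1/0.67) ≈ 5.2136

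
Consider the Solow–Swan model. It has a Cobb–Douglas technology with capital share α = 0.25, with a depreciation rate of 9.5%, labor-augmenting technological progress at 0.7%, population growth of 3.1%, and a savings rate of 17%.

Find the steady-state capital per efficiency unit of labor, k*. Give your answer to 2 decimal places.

k* ≈ 1.39

In steady state, investment equals break-even investment: s·k^α = (n + g + δ)·k.
Dividing both sides by k: k^(1−α) = s / (n + g + δ).
k^0.75 = 0.17 / (0.031 + 0.007 + 0.095) = 0.17 / 0.133 = 1.2782
k* = 1.2782^(1/0.75) ≈ 1.3872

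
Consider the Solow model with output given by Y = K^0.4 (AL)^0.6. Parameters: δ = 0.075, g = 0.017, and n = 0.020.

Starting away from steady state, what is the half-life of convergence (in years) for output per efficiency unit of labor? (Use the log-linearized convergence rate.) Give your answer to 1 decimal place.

Near the steady state the convergence rate is λ = (1 − α)(n + g + δ).
λ = (1 − 0.4) × 0.112 = 0.6 × 0.112 = 0.0672
Half-life = ln 2 / λ = 0.6931 / 0.0672 ≈ 10.31 years

about 10.3 years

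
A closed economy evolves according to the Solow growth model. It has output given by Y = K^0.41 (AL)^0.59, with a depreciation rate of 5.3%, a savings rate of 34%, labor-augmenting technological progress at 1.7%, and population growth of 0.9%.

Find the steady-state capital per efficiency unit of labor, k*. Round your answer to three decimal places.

At the steady state, Δk = 0, so s·k^α = (n + g + δ)·k.
Dividing both sides by k: k^(1−α) = s / (n + g + δ).
k^0.59 = 0.34 / (0.009 + 0.017 + 0.053) = 0.34 / 0.079 = 4.3038
k* = 4.3038^(1/0.59) ≈ 11.8666

k* ≈ 11.867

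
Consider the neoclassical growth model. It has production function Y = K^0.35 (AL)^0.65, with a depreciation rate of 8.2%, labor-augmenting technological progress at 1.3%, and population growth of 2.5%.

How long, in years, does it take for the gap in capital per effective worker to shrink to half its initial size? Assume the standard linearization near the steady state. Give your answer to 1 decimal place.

Near the steady state the convergence rate is λ = (1 − α)(n + g + δ).
λ = (1 − 0.35) × 0.120 = 0.65 × 0.120 = 0.0780
Half-life = ln 2 / λ = 0.6931 / 0.0780 ≈ 8.89 years

half-life ≈ 8.9 years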